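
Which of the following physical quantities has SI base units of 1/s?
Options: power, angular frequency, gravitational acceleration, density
Checking the SI base units of each option:
  power (P = W/t): kg·m²/s³  ✗
  angular frequency (ω = 2πf): 1/s  ✓ matches
  gravitational acceleration (g = GM/r²): m/s²  ✗
  density (ρ = m/V): kg/m³  ✗

Only angular frequency has units 1/s.

Answer: angular frequency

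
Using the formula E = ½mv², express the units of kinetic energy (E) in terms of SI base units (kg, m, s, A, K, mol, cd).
Units of each symbol in E = ½mv²:
  m (mass): kg
  v (speed): m/s  → to the power 2, contributes m²/s²
  The factor ½ is dimensionless.

Multiplying the contributions: [kg] · [m²/s²]
Adding exponents of each base unit: kg: 1, m: 2, s: -2
SI base units of kinetic energy: kg·m²/s²

Answer: kg·m²/s²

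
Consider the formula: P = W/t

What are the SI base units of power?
Units of each symbol in P = W/t:
  W (work): kg·m²/s²
  t (time): s  → in the denominator, contributes 1/s

Multiplying the contributions: [kg·m²/s²] · [1/s]
Adding exponents of each base unit: kg: 1, m: 2, s: -3
SI base units of power: kg·m²/s³

Answer: kg·m²/s³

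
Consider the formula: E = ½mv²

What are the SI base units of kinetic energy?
Units of each symbol in E = ½mv²:
  m (mass): kg
  v (speed): m/s  → to the power 2, contributes m²/s²
  The factor ½ is dimensionless.

Multiplying the contributions: [kg] · [m²/s²]
Adding exponents of each base unit: kg: 1, m: 2, s: -2
SI base units of kinetic energy: kg·m²/s²

Answer: kg·m²/s²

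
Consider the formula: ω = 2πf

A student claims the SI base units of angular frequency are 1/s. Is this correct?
Units of each symbol in ω = 2πf:
  f (frequency): 1/s
  The factor 2π is dimensionless.

Multiplying the contributions: [1/s]
Adding exponents of each base unit: s: -1
SI base units of angular frequency: 1/s

The claimed units 1/s match the derived units, so the claim is correct.

Answer: Yes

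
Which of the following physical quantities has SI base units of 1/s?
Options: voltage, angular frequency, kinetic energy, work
Checking the SI base units of each option:
  voltage (V = IR): kg·m²/(s³·A)  ✗
  angular frequency (ω = 2πf): 1/s  ✓ matches
  kinetic energy (E = ½mv²): kg·m²/s²  ✗
  work (W = Fd): kg·m²/s²  ✗

Only angular frequency has units 1/s.

Answer: angular frequency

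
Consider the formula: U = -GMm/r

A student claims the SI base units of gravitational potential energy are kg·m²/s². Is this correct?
Units of each symbol in U = -GMm/r:
  G (gravitational constant): m³/(kg·s²)
  M (mass): kg
  m (mass): kg
  r (distance): m  → in the denominator, contributes 1/m
  The minus sign does not affect the units.

Multiplying the contributions: [m³/(kg·s²)] · [kg] · [kg] · [1/m]
Adding exponents of each base unit: kg: 1, m: 2, s: -2
SI base units of gravitational potential energy: kg·m²/s²

The claimed units kg·m²/s² match the derived units, so the claim is correct.

Answer: Yes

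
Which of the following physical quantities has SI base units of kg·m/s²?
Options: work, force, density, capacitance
Checking the SI base units of each option:
  work (W = Fd): kg·m²/s²  ✗
  force (F = ma): kg·m/s²  ✓ matches
  density (ρ = m/V): kg/m³  ✗
  capacitance (C = Q/V): s⁴·A²/(kg·m²)  ✗

Only force has units kg·m/s².

Answer: force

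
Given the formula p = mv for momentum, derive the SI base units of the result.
Units of each symbol in p = mv:
  m (mass): kg
  v (velocity): m/s

Multiplying the contributions: [kg] · [m/s]
Adding exponents of each base unit: kg: 1, m: 1, s: -1
SI base units of momentum: kg·m/s

Answer: kg·m/s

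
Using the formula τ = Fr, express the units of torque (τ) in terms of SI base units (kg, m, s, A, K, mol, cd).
Units of each symbol in τ = Fr:
  F (force): kg·m/s²
  r (lever arm): m

Multiplying the contributions: [kg·m/s²] · [m]
Adding exponents of each base unit: kg: 1, m: 2, s: -2
SI base units of torque: kg·m²/s²

Answer: kg·m²/s²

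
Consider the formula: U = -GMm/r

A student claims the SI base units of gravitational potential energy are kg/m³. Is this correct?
Units of each symbol in U = -GMm/r:
  G (gravitational constant): m³/(kg·s²)
  M (mass): kg
  m (mass): kg
  r (distance): m  → in the denominator, contributes 1/m
  The minus sign does not affect the units.

Multiplying the contributions: [m³/(kg·s²)] · [kg] · [kg] · [1/m]
Adding exponents of each base unit: kg: 1, m: 2, s: -2
SI base units of gravitational potential energy: kg·m²/s²

The claimed units kg/m³ (exponents kg: 1, m: -3) do not match the derived units kg·m²/s² (exponents kg: 1, m: 2, s: -2), so the claim is incorrect.

Answer: No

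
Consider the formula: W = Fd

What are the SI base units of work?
Units of each symbol in W = Fd:
  F (force): kg·m/s²
  d (displacement): m

Multiplying the contributions: [kg·m/s²] · [m]
Adding exponents of each base unit: kg: 1, m: 2, s: -2
SI base units of work: kg·m²/s²

Answer: kg·m²/s²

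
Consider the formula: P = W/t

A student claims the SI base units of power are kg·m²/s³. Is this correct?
Units of each symbol in P = W/t:
  W (work): kg·m²/s²
  t (time): s  → in the denominator, contributes 1/s

Multiplying the contributions: [kg·m²/s²] · [1/s]
Adding exponents of each base unit: kg: 1, m: 2, s: -3
SI base units of power: kg·m²/s³

The claimed units kg·m²/s³ match the derived units, so the claim is correct.

Answer: Yes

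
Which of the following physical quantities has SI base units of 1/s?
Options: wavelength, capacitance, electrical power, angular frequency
Checking the SI base units of each option:
  wavelength (λ = v/f): m  ✗
  capacitance (C = Q/V): s⁴·A²/(kg·m²)  ✗
  electrical power (P = IV): kg·m²/s³  ✗
  angular frequency (ω = 2πf): 1/s  ✓ matches

Only angular frequency has units 1/s.

Answer: angular frequency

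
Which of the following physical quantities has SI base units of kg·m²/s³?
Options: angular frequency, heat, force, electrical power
Checking the SI base units of each option:
  angular frequency (ω = 2πf): 1/s  ✗
  heat (Q = mcΔT): kg·m²/s²  ✗
  force (F = ma): kg·m/s²  ✗
  electrical power (P = IV): kg·m²/s³  ✓ matches

Only electrical power has units kg·m²/s³.

Answer: electrical power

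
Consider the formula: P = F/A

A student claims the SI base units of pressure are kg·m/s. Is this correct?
Units of each symbol in P = F/A:
  F (force): kg·m/s²
  A (area): m²  → in the denominator, contributes 1/m²

Multiplying the contributions: [kg·m/s²] · [1/m²]
Adding exponents of each base unit: kg: 1, m: -1, s: -2
SI base units of pressure: kg/(m·s²)

The claimed units kg·m/s (exponents kg: 1, m: 1, s: -1) do not match the derived units kg/(m·s²) (exponents kg: 1, m: -1, s: -2), so the claim is incorrect.

Answer: No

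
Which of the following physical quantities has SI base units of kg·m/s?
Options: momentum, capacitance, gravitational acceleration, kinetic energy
Checking the SI base units of each option:
  momentum (p = mv): kg·m/s  ✓ matches
  capacitance (C = Q/V): s⁴·A²/(kg·m²)  ✗
  gravitational acceleration (g = GM/r²): m/s²  ✗
  kinetic energy (E = ½mv²): kg·m²/s²  ✗

Only momentum has units kg·m/s.

Answer: momentum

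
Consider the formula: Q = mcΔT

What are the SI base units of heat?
Units of each symbol in Q = mcΔT:
  m (mass): kg
  c (specific heat capacity, in J/(kg·K)): m²/(s²·K)
  ΔT (temperature change): K

Multiplying the contributions: [kg] · [m²/(s²·K)] · [K]
Adding exponents of each base unit: kg: 1, m: 2, s: -2
SI base units of heat: kg·m²/s²

Answer: kg·m²/s²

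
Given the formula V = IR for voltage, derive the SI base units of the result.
Units of each symbol in V = IR:
  I (current): A
  R (resistance, in ohms): kg·m²/(s³·A²)

Multiplying the contributions: [A] · [kg·m²/(s³·A²)]
Adding exponents of each base unit: kg: 1, m: 2, s: -3, A: -1
SI base units of voltage: kg·m²/(s³·A)

Answer: kg·m²/(s³·A)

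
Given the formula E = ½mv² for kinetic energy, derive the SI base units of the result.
Units of each symbol in E = ½mv²:
  m (mass): kg
  v (speed): m/s  → to the power 2, contributes m²/s²
  The factor ½ is dimensionless.

Multiplying the contributions: [kg] · [m²/s²]
Adding exponents of each base unit: kg: 1, m: 2, s: -2
SI base units of kinetic energy: kg·m²/s²

Answer: kg·m²/s²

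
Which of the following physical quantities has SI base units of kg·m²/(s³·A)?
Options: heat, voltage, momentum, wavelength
Checking the SI base units of each option:
  heat (Q = mcΔT): kg·m²/s²  ✗
  voltage (V = IR): kg·m²/(s³·A)  ✓ matches
  momentum (p = mv): kg·m/s  ✗
  wavelength (λ = v/f): m  ✗

Only voltage has units kg·m²/(s³·A).

Answer: voltage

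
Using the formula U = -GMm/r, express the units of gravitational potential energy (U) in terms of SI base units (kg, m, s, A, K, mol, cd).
Units of each symbol in U = -GMm/r:
  G (gravitational constant): m³/(kg·s²)
  M (mass): kg
  m (mass): kg
  r (distance): m  → in the denominator, contributes 1/m
  The minus sign does not affect the units.

Multiplying the contributions: [m³/(kg·s²)] · [kg] · [kg] · [1/m]
Adding exponents of each base unit: kg: 1, m: 2, s: -2
SI base units of gravitational potential energy: kg·m²/s²

Answer: kg·m²/s²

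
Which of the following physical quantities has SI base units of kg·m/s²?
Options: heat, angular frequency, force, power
Checking the SI base units of each option:
  heat (Q = mcΔT): kg·m²/s²  ✗
  angular frequency (ω = 2πf): 1/s  ✗
  force (F = ma): kg·m/s²  ✓ matches
  power (P = W/t): kg·m²/s³  ✗

Only force has units kg·m/s².

Answer: force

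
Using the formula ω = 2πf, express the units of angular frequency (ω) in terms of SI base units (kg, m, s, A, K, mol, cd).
Units of each symbol in ω = 2πf:
  f (frequency): 1/s
  The factor 2π is dimensionless.

Multiplying the contributions: [1/s]
Adding exponents of each base unit: s: -1
SI base units of angular frequency: 1/s

Answer: 1/s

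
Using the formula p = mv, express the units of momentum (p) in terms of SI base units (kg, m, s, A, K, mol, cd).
Units of each symbol in p = mv:
  m (mass): kg
  v (velocity): m/s

Multiplying the contributions: [kg] · [m/s]
Adding exponents of each base unit: kg: 1, m: 1, s: -1
SI base units of momentum: kg·m/s

Answer: kg·m/s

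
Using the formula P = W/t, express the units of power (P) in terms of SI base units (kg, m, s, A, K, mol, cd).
Units of each symbol in P = W/t:
  W (work): kg·m²/s²
  t (time): s  → in the denominator, contributes 1/s

Multiplying the contributions: [kg·m²/s²] · [1/s]
Adding exponents of each base unit: kg: 1, m: 2, s: -3
SI base units of power: kg·m²/s³

Answer: kg·m²/s³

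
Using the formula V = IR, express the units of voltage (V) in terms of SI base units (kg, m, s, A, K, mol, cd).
Units of each symbol in V = IR:
  I (current): A
  R (resistance, in ohms): kg·m²/(s³·A²)

Multiplying the contributions: [A] · [kg·m²/(s³·A²)]
Adding exponents of each base unit: kg: 1, m: 2, s: -3, A: -1
SI base units of voltage: kg·m²/(s³·A)

Answer: kg·m²/(s³·A)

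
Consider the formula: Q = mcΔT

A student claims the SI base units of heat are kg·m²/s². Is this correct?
Units of each symbol in Q = mcΔT:
  m (mass): kg
  c (specific heat capacity, in J/(kg·K)): m²/(s²·K)
  ΔT (temperature change): K

Multiplying the contributions: [kg] · [m²/(s²·K)] · [K]
Adding exponents of each base unit: kg: 1, m: 2, s: -2
SI base units of heat: kg·m²/s²

The claimed units kg·m²/s² match the derived units, so the claim is correct.

Answer: Yes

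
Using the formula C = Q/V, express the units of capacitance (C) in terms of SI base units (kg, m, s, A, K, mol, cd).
Units of each symbol in C = Q/V:
  Q (charge, in coulombs): s·A
  V (voltage, in volts): kg·m²/(s³·A)  → in the denominator, contributes s³·A/(kg·m²)

Multiplying the contributions: [s·A] · [s³·A/(kg·m²)]
Adding exponents of each base unit: kg: -1, m: -2, s: 4, A: 2
SI base units of capacitance: s⁴·A²/(kg·m²)

Answer: s⁴·A²/(kg·m²)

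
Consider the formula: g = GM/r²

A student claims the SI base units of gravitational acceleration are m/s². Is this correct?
Units of each symbol in g = GM/r²:
  G (gravitational constant): m³/(kg·s²)
  M (mass): kg
  r (distance): m  → to the power 2 in the denominator, contributes 1/m²

Multiplying the contributions: [m³/(kg·s²)] · [kg] · [1/m²]
Adding exponents of each base unit: m: 1, s: -2
SI base units of gravitational acceleration: m/s²

The claimed units m/s² match the derived units, so the claim is correct.

Answer: Yes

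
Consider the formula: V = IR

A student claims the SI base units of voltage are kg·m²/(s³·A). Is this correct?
Units of each symbol in V = IR:
  I (current): A
  R (resistance, in ohms): kg·m²/(s³·A²)

Multiplying the contributions: [A] · [kg·m²/(s³·A²)]
Adding exponents of each base unit: kg: 1, m: 2, s: -3, A: -1
SI base units of voltage: kg·m²/(s³·A)

The claimed units kg·m²/(s³·A) match the derived units, so the claim is correct.

Answer: Yes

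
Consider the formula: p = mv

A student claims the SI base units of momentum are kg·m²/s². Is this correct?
Units of each symbol in p = mv:
  m (mass): kg
  v (velocity): m/s

Multiplying the contributions: [kg] · [m/s]
Adding exponents of each base unit: kg: 1, m: 1, s: -1
SI base units of momentum: kg·m/s

The claimed units kg·m²/s² (exponents kg: 1, m: 2, s: -2) do not match the derived units kg·m/s (exponents kg: 1, m: 1, s: -1), so the claim is incorrect.

Answer: No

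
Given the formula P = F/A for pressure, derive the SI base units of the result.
Units of each symbol in P = F/A:
  F (force): kg·m/s²
  A (area): m²  → in the denominator, contributes 1/m²

Multiplying the contributions: [kg·m/s²] · [1/m²]
Adding exponents of each base unit: kg: 1, m: -1, s: -2
SI base units of pressure: kg/(m·s²)

Answer: kg/(m·s²)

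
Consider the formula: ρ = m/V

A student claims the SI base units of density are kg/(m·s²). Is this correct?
Units of each symbol in ρ = m/V:
  m (mass): kg
  V (volume): m³  → in the denominator, contributes 1/m³

Multiplying the contributions: [kg] · [1/m³]
Adding exponents of each base unit: kg: 1, m: -3
SI base units of density: kg/m³

The claimed units kg/(m·s²) (exponents kg: 1, m: -1, s: -2) do not match the derived units kg/m³ (exponents kg: 1, m: -3), so the claim is incorrect.

Answer: No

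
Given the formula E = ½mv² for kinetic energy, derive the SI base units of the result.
Units of each symbol in E = ½mv²:
  m (mass): kg
  v (speed): m/s  → to the power 2, contributes m²/s²
  The factor ½ is dimensionless.

Multiplying the contributions: [kg] · [m²/s²]
Adding exponents of each base unit: kg: 1, m: 2, s: -2
SI base units of kinetic energy: kg·m²/s²

Answer: kg·m²/s²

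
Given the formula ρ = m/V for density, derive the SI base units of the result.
Units of each symbol in ρ = m/V:
  m (mass): kg
  V (volume): m³  → in the denominator, contributes 1/m³

Multiplying the contributions: [kg] · [1/m³]
Adding exponents of each base unit: kg: 1, m: -3
SI base units of density: kg/m³

Answer: kg/m³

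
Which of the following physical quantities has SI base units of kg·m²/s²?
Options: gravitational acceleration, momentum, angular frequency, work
Checking the SI base units of each option:
  gravitational acceleration (g = GM/r²): m/s²  ✗
  momentum (p = mv): kg·m/s  ✗
  angular frequency (ω = 2πf): 1/s  ✗
  work (W = Fd): kg·m²/s²  ✓ matches

Only work has units kg·m²/s².

Answer: work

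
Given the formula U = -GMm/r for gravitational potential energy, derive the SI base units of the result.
Units of each symbol in U = -GMm/r:
  G (gravitational constant): m³/(kg·s²)
  M (mass): kg
  m (mass): kg
  r (distance): m  → in the denominator, contributes 1/m
  The minus sign does not affect the units.

Multiplying the contributions: [m³/(kg·s²)] · [kg] · [kg] · [1/m]
Adding exponents of each base unit: kg: 1, m: 2, s: -2
SI base units of gravitational potential energy: kg·m²/s²

Answer: kg·m²/s²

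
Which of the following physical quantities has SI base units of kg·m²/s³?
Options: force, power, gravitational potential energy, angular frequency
Checking the SI base units of each option:
  force (F = ma): kg·m/s²  ✗
  power (P = W/t): kg·m²/s³  ✓ matches
  gravitational potential energy (U = -GMm/r): kg·m²/s²  ✗
  angular frequency (ω = 2πf): 1/s  ✗

Only power has units kg·m²/s³.

Answer: power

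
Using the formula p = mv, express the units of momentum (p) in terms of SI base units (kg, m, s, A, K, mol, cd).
Units of each symbol in p = mv:
  m (mass): kg
  v (velocity): m/s

Multiplying the contributions: [kg] · [m/s]
Adding exponents of each base unit: kg: 1, m: 1, s: -1
SI base units of momentum: kg·m/s

Answer: kg·m/s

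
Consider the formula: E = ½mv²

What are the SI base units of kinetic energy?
Units of each symbol in E = ½mv²:
  m (mass): kg
  v (speed): m/s  → to the power 2, contributes m²/s²
  The factor ½ is dimensionless.

Multiplying the contributions: [kg] · [m²/s²]
Adding exponents of each base unit: kg: 1, m: 2, s: -2
SI base units of kinetic energy: kg·m²/s²

Answer: kg·m²/s²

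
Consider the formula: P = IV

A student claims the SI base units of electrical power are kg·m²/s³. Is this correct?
Units of each symbol in P = IV:
  I (current): A
  V (voltage, in volts): kg·m²/(s³·A)

Multiplying the contributions: [A] · [kg·m²/(s³·A)]
Adding exponents of each base unit: kg: 1, m: 2, s: -3
SI base units of electrical power: kg·m²/s³

The claimed units kg·m²/s³ match the derived units, so the claim is correct.

Answer: Yes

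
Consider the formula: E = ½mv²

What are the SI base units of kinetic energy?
Units of each symbol in E = ½mv²:
  m (mass): kg
  v (speed): m/s  → to the power 2, contributes m²/s²
  The factor ½ is dimensionless.

Multiplying the contributions: [kg] · [m²/s²]
Adding exponents of each base unit: kg: 1, m: 2, s: -2
SI base units of kinetic energy: kg·m²/s²

Answer: kg·m²/s²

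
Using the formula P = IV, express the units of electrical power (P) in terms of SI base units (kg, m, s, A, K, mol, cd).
Units of each symbol in P = IV:
  I (current): A
  V (voltage, in volts): kg·m²/(s³·A)

Multiplying the contributions: [A] · [kg·m²/(s³·A)]
Adding exponents of each base unit: kg: 1, m: 2, s: -3
SI base units of electrical power: kg·m²/s³

Answer: kg·m²/s³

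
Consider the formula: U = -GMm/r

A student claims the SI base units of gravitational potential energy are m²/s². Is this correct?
Units of each symbol in U = -GMm/r:
  G (gravitational constant): m³/(kg·s²)
  M (mass): kg
  m (mass): kg
  r (distance): m  → in the denominator, contributes 1/m
  The minus sign does not affect the units.

Multiplying the contributions: [m³/(kg·s²)] · [kg] · [kg] · [1/m]
Adding exponents of each base unit: kg: 1, m: 2, s: -2
SI base units of gravitational potential energy: kg·m²/s²

The claimed units m²/s² (exponents m: 2, s: -2) do not match the derived units kg·m²/s² (exponents kg: 1, m: 2, s: -2), so the claim is incorrect.

Answer: No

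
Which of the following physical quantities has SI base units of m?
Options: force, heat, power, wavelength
Checking the SI base units of each option:
  force (F = ma): kg·m/s²  ✗
  heat (Q = mcΔT): kg·m²/s²  ✗
  power (P = W/t): kg·m²/s³  ✗
  wavelength (λ = v/f): m  ✓ matches

Only wavelength has units m.

Answer: wavelength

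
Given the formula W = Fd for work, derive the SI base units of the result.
Units of each symbol in W = Fd:
  F (force): kg·m/s²
  d (displacement): m

Multiplying the contributions: [kg·m/s²] · [m]
Adding exponents of each base unit: kg: 1, m: 2, s: -2
SI base units of work: kg·m²/s²

Answer: kg·m²/s²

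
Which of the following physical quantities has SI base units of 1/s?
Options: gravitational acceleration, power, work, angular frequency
Checking the SI base units of each option:
  gravitational acceleration (g = GM/r²): m/s²  ✗
  power (P = W/t): kg·m²/s³  ✗
  work (W = Fd): kg·m²/s²  ✗
  angular frequency (ω = 2πf): 1/s  ✓ matches

Only angular frequency has units 1/s.

Answer: angular frequency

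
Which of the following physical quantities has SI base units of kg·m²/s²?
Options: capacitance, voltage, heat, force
Checking the SI base units of each option:
  capacitance (C = Q/V): s⁴·A²/(kg·m²)  ✗
  voltage (V = IR): kg·m²/(s³·A)  ✗
  heat (Q = mcΔT): kg·m²/s²  ✓ matches
  force (F = ma): kg·m/s²  ✗

Only heat has units kg·m²/s².

Answer: heat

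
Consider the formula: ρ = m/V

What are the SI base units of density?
Units of each symbol in ρ = m/V:
  m (mass): kg
  V (volume): m³  → in the denominator, contributes 1/m³

Multiplying the contributions: [kg] · [1/m³]
Adding exponents of each base unit: kg: 1, m: -3
SI base units of density: kg/m³

Answer: kg/m³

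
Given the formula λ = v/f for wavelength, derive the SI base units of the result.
Units of each symbol in λ = v/f:
  v (wave speed): m/s
  f (frequency): 1/s  → in the denominator, contributes s

Multiplying the contributions: [m/s] · [s]
Adding exponents of each base unit: m: 1
SI base units of wavelength: m

Answer: m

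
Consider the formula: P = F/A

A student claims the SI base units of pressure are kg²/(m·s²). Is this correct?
Units of each symbol in P = F/A:
  F (force): kg·m/s²
  A (area): m²  → in the denominator, contributes 1/m²

Multiplying the contributions: [kg·m/s²] · [1/m²]
Adding exponents of each base unit: kg: 1, m: -1, s: -2
SI base units of pressure: kg/(m·s²)

The claimed units kg²/(m·s²) (exponents kg: 2, m: -1, s: -2) do not match the derived units kg/(m·s²) (exponents kg: 1, m: -1, s: -2), so the claim is incorrect.

Answer: No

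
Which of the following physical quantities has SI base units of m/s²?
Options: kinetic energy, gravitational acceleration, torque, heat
Checking the SI base units of each option:
  kinetic energy (E = ½mv²): kg·m²/s²  ✗
  gravitational acceleration (g = GM/r²): m/s²  ✓ matches
  torque (τ = Fr): kg·m²/s²  ✗
  heat (Q = mcΔT): kg·m²/s²  ✗

Only gravitational acceleration has units m/s².

Answer: gravitational acceleration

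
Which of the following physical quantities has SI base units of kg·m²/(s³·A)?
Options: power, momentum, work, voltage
Checking the SI base units of each option:
  power (P = W/t): kg·m²/s³  ✗
  momentum (p = mv): kg·m/s  ✗
  work (W = Fd): kg·m²/s²  ✗
  voltage (V = IR): kg·m²/(s³·A)  ✓ matches

Only voltage has units kg·m²/(s³·A).

Answer: voltage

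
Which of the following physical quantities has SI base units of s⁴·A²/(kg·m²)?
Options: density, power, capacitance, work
Checking the SI base units of each option:
  density (ρ = m/V): kg/m³  ✗
  power (P = W/t): kg·m²/s³  ✗
  capacitance (C = Q/V): s⁴·A²/(kg·m²)  ✓ matches
  work (W = Fd): kg·m²/s²  ✗

Only capacitance has units s⁴·A²/(kg·m²).

Answer: capacitance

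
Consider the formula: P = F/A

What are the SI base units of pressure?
Units of each symbol in P = F/A:
  F (force): kg·m/s²
  A (area): m²  → in the denominator, contributes 1/m²

Multiplying the contributions: [kg·m/s²] · [1/m²]
Adding exponents of each base unit: kg: 1, m: -1, s: -2
SI base units of pressure: kg/(m·s²)

Answer: kg/(m·s²)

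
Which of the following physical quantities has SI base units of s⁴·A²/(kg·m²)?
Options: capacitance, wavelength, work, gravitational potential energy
Checking the SI base units of each option:
  capacitance (C = Q/V): s⁴·A²/(kg·m²)  ✓ matches
  wavelength (λ = v/f): m  ✗
  work (W = Fd): kg·m²/s²  ✗
  gravitational potential energy (U = -GMm/r): kg·m²/s²  ✗

Only capacitance has units s⁴·A²/(kg·m²).

Answer: capacitance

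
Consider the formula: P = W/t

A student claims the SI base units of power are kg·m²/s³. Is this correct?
Units of each symbol in P = W/t:
  W (work): kg·m²/s²
  t (time): s  → in the denominator, contributes 1/s

Multiplying the contributions: [kg·m²/s²] · [1/s]
Adding exponents of each base unit: kg: 1, m: 2, s: -3
SI base units of power: kg·m²/s³

The claimed units kg·m²/s³ match the derived units, so the claim is correct.

Answer: Yes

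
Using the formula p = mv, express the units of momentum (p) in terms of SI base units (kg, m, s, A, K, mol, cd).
Units of each symbol in p = mv:
  m (mass): kg
  v (velocity): m/s

Multiplying the contributions: [kg] · [m/s]
Adding exponents of each base unit: kg: 1, m: 1, s: -1
SI base units of momentum: kg·m/s

Answer: kg·m/s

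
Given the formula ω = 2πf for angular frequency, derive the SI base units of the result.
Units of each symbol in ω = 2πf:
  f (frequency): 1/s
  The factor 2π is dimensionless.

Multiplying the contributions: [1/s]
Adding exponents of each base unit: s: -1
SI base units of angular frequency: 1/s

Answer: 1/s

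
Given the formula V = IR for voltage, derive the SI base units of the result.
Units of each symbol in V = IR:
  I (current): A
  R (resistance, in ohms): kg·m²/(s³·A²)

Multiplying the contributions: [A] · [kg·m²/(s³·A²)]
Adding exponents of each base unit: kg: 1, m: 2, s: -3, A: -1
SI base units of voltage: kg·m²/(s³·A)

Answer: kg·m²/(s³·A)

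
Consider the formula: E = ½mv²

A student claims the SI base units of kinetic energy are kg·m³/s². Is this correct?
Units of each symbol in E = ½mv²:
  m (mass): kg
  v (speed): m/s  → to the power 2, contributes m²/s²
  The factor ½ is dimensionless.

Multiplying the contributions: [kg] · [m²/s²]
Adding exponents of each base unit: kg: 1, m: 2, s: -2
SI base units of kinetic energy: kg·m²/s²

The claimed units kg·m³/s² (exponents kg: 1, m: 3, s: -2) do not match the derived units kg·m²/s² (exponents kg: 1, m: 2, s: -2), so the claim is incorrect.

Answer: No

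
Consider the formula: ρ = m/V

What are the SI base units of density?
Units of each symbol in ρ = m/V:
  m (mass): kg
  V (volume): m³  → in the denominator, contributes 1/m³

Multiplying the contributions: [kg] · [1/m³]
Adding exponents of each base unit: kg: 1, m: -3
SI base units of density: kg/m³

Answer: kg/m³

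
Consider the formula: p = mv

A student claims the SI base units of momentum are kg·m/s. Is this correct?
Units of each symbol in p = mv:
  m (mass): kg
  v (velocity): m/s

Multiplying the contributions: [kg] · [m/s]
Adding exponents of each base unit: kg: 1, m: 1, s: -1
SI base units of momentum: kg·m/s

The claimed units kg·m/s match the derived units, so the claim is correct.

Answer: Yes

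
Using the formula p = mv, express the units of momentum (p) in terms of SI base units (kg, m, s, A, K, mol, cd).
Units of each symbol in p = mv:
  m (mass): kg
  v (velocity): m/s

Multiplying the contributions: [kg] · [m/s]
Adding exponents of each base unit: kg: 1, m: 1, s: -1
SI base units of momentum: kg·m/s

Answer: kg·m/s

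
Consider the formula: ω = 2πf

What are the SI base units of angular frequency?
Units of each symbol in ω = 2πf:
  f (frequency): 1/s
  The factor 2π is dimensionless.

Multiplying the contributions: [1/s]
Adding exponents of each base unit: s: -1
SI base units of angular frequency: 1/s

Answer: 1/s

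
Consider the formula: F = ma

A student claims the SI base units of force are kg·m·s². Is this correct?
Units of each symbol in F = ma:
  m (mass): kg
  a (acceleration): m/s²

Multiplying the contributions: [kg] · [m/s²]
Adding exponents of each base unit: kg: 1, m: 1, s: -2
SI base units of force: kg·m/s²

The claimed units kg·m·s² (exponents kg: 1, m: 1, s: 2) do not match the derived units kg·m/s² (exponents kg: 1, m: 1, s: -2), so the claim is incorrect.

Answer: No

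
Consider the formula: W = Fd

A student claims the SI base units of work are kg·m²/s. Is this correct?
Units of each symbol in W = Fd:
  F (force): kg·m/s²
  d (displacement): m

Multiplying the contributions: [kg·m/s²] · [m]
Adding exponents of each base unit: kg: 1, m: 2, s: -2
SI base units of work: kg·m²/s²

The claimed units kg·m²/s (exponents kg: 1, m: 2, s: -1) do not match the derived units kg·m²/s² (exponents kg: 1, m: 2, s: -2), so the claim is incorrect.

Answer: No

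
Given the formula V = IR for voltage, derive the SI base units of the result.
Units of each symbol in V = IR:
  I (current): A
  R (resistance, in ohms): kg·m²/(s³·A²)

Multiplying the contributions: [A] · [kg·m²/(s³·A²)]
Adding exponents of each base unit: kg: 1, m: 2, s: -3, A: -1
SI base units of voltage: kg·m²/(s³·A)

Answer: kg·m²/(s³·A)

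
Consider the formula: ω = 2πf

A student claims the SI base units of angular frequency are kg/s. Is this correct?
Units of each symbol in ω = 2πf:
  f (frequency): 1/s
  The factor 2π is dimensionless.

Multiplying the contributions: [1/s]
Adding exponents of each base unit: s: -1
SI base units of angular frequency: 1/s

The claimed units kg/s (exponents kg: 1, s: -1) do not match the derived units 1/s (exponents s: -1), so the claim is incorrect.

Answer: No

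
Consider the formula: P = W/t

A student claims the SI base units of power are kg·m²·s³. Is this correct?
Units of each symbol in P = W/t:
  W (work): kg·m²/s²
  t (time): s  → in the denominator, contributes 1/s

Multiplying the contributions: [kg·m²/s²] · [1/s]
Adding exponents of each base unit: kg: 1, m: 2, s: -3
SI base units of power: kg·m²/s³

The claimed units kg·m²·s³ (exponents kg: 1, m: 2, s: 3) do not match the derived units kg·m²/s³ (exponents kg: 1, m: 2, s: -3), so the claim is incorrect.

Answer: No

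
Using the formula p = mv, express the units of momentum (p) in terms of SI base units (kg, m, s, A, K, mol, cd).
Units of each symbol in p = mv:
  m (mass): kg
  v (velocity): m/s

Multiplying the contributions: [kg] · [m/s]
Adding exponents of each base unit: kg: 1, m: 1, s: -1
SI base units of momentum: kg·m/s

Answer: kg·m/s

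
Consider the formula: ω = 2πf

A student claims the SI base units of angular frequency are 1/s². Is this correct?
Units of each symbol in ω = 2πf:
  f (frequency): 1/s
  The factor 2π is dimensionless.

Multiplying the contributions: [1/s]
Adding exponents of each base unit: s: -1
SI base units of angular frequency: 1/s

The claimed units 1/s² (exponents s: -2) do not match the derived units 1/s (exponents s: -1), so the claim is incorrect.

Answer: No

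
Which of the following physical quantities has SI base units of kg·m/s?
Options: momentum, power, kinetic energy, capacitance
Checking the SI base units of each option:
  momentum (p = mv): kg·m/s  ✓ matches
  power (P = W/t): kg·m²/s³  ✗
  kinetic energy (E = ½mv²): kg·m²/s²  ✗
  capacitance (C = Q/V): s⁴·A²/(kg·m²)  ✗

Only momentum has units kg·m/s.

Answer: momentum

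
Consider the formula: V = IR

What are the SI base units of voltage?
Units of each symbol in V = IR:
  I (current): A
  R (resistance, in ohms): kg·m²/(s³·A²)

Multiplying the contributions: [A] · [kg·m²/(s³·A²)]
Adding exponents of each base unit: kg: 1, m: 2, s: -3, A: -1
SI base units of voltage: kg·m²/(s³·A)

Answer: kg·m²/(s³·A)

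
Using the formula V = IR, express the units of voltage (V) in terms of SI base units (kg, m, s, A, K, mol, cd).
Units of each symbol in V = IR:
  I (current): A
  R (resistance, in ohms): kg·m²/(s³·A²)

Multiplying the contributions: [A] · [kg·m²/(s³·A²)]
Adding exponents of each base unit: kg: 1, m: 2, s: -3, A: -1
SI base units of voltage: kg·m²/(s³·A)

Answer: kg·m²/(s³·A)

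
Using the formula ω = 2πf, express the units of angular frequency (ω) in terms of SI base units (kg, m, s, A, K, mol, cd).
Units of each symbol in ω = 2πf:
  f (frequency): 1/s
  The factor 2π is dimensionless.

Multiplying the contributions: [1/s]
Adding exponents of each base unit: s: -1
SI base units of angular frequency: 1/s

Answer: 1/s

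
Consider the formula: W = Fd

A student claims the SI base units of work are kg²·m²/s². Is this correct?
Units of each symbol in W = Fd:
  F (force): kg·m/s²
  d (displacement): m

Multiplying the contributions: [kg·m/s²] · [m]
Adding exponents of each base unit: kg: 1, m: 2, s: -2
SI base units of work: kg·m²/s²

The claimed units kg²·m²/s² (exponents kg: 2, m: 2, s: -2) do not match the derived units kg·m²/s² (exponents kg: 1, m: 2, s: -2), so the claim is incorrect.

Answer: No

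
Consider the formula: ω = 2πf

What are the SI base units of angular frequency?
Units of each symbol in ω = 2πf:
  f (frequency): 1/s
  The factor 2π is dimensionless.

Multiplying the contributions: [1/s]
Adding exponents of each base unit: s: -1
SI base units of angular frequency: 1/s

Answer: 1/s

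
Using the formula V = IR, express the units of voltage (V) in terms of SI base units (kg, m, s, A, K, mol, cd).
Units of each symbol in V = IR:
  I (current): A
  R (resistance, in ohms): kg·m²/(s³·A²)

Multiplying the contributions: [A] · [kg·m²/(s³·A²)]
Adding exponents of each base unit: kg: 1, m: 2, s: -3, A: -1
SI base units of voltage: kg·m²/(s³·A)

Answer: kg·m²/(s³·A)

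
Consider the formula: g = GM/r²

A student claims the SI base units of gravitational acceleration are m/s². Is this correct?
Units of each symbol in g = GM/r²:
  G (gravitational constant): m³/(kg·s²)
  M (mass): kg
  r (distance): m  → to the power 2 in the denominator, contributes 1/m²

Multiplying the contributions: [m³/(kg·s²)] · [kg] · [1/m²]
Adding exponents of each base unit: m: 1, s: -2
SI base units of gravitational acceleration: m/s²

The claimed units m/s² match the derived units, so the claim is correct.

Answer: Yes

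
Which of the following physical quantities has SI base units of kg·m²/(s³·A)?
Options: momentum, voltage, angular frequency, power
Checking the SI base units of each option:
  momentum (p = mv): kg·m/s  ✗
  voltage (V = IR): kg·m²/(s³·A)  ✓ matches
  angular frequency (ω = 2πf): 1/s  ✗
  power (P = W/t): kg·m²/s³  ✗

Only voltage has units kg·m²/(s³·A).

Answer: voltage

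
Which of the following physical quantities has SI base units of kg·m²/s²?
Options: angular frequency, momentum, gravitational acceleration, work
Checking the SI base units of each option:
  angular frequency (ω = 2πf): 1/s  ✗
  momentum (p = mv): kg·m/s  ✗
  gravitational acceleration (g = GM/r²): m/s²  ✗
  work (W = Fd): kg·m²/s²  ✓ matches

Only work has units kg·m²/s².

Answer: work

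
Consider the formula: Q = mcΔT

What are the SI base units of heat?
Units of each symbol in Q = mcΔT:
  m (mass): kg
  c (specific heat capacity, in J/(kg·K)): m²/(s²·K)
  ΔT (temperature change): K

Multiplying the contributions: [kg] · [m²/(s²·K)] · [K]
Adding exponents of each base unit: kg: 1, m: 2, s: -2
SI base units of heat: kg·m²/s²

Answer: kg·m²/s²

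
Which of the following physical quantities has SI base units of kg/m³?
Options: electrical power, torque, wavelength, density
Checking the SI base units of each option:
  electrical power (P = IV): kg·m²/s³  ✗
  torque (τ = Fr): kg·m²/s²  ✗
  wavelength (λ = v/f): m  ✗
  density (ρ = m/V): kg/m³  ✓ matches

Only density has units kg/m³.

Answer: density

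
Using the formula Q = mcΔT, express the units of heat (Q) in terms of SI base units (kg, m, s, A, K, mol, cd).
Units of each symbol in Q = mcΔT:
  m (mass): kg
  c (specific heat capacity, in J/(kg·K)): m²/(s²·K)
  ΔT (temperature change): K

Multiplying the contributions: [kg] · [m²/(s²·K)] · [K]
Adding exponents of each base unit: kg: 1, m: 2, s: -2
SI base units of heat: kg·m²/s²

Answer: kg·m²/s²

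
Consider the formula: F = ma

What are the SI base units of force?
Units of each symbol in F = ma:
  m (mass): kg
  a (acceleration): m/s²

Multiplying the contributions: [kg] · [m/s²]
Adding exponents of each base unit: kg: 1, m: 1, s: -2
SI base units of force: kg·m/s²

Answer: kg·m/s²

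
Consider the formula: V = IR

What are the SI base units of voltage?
Units of each symbol in V = IR:
  I (current): A
  R (resistance, in ohms): kg·m²/(s³·A²)

Multiplying the contributions: [A] · [kg·m²/(s³·A²)]
Adding exponents of each base unit: kg: 1, m: 2, s: -3, A: -1
SI base units of voltage: kg·m²/(s³·A)

Answer: kg·m²/(s³·A)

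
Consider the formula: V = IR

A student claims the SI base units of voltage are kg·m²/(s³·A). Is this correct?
Units of each symbol in V = IR:
  I (current): A
  R (resistance, in ohms): kg·m²/(s³·A²)

Multiplying the contributions: [A] · [kg·m²/(s³·A²)]
Adding exponents of each base unit: kg: 1, m: 2, s: -3, A: -1
SI base units of voltage: kg·m²/(s³·A)

The claimed units kg·m²/(s³·A) match the derived units, so the claim is correct.

Answer: Yes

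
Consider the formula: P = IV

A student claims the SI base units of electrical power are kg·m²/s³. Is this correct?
Units of each symbol in P = IV:
  I (current): A
  V (voltage, in volts): kg·m²/(s³·A)

Multiplying the contributions: [A] · [kg·m²/(s³·A)]
Adding exponents of each base unit: kg: 1, m: 2, s: -3
SI base units of electrical power: kg·m²/s³

The claimed units kg·m²/s³ match the derived units, so the claim is correct.

Answer: Yes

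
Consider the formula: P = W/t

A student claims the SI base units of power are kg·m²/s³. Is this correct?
Units of each symbol in P = W/t:
  W (work): kg·m²/s²
  t (time): s  → in the denominator, contributes 1/s

Multiplying the contributions: [kg·m²/s²] · [1/s]
Adding exponents of each base unit: kg: 1, m: 2, s: -3
SI base units of power: kg·m²/s³

The claimed units kg·m²/s³ match the derived units, so the claim is correct.

Answer: Yes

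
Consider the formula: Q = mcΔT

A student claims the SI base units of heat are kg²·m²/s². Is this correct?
Units of each symbol in Q = mcΔT:
  m (mass): kg
  c (specific heat capacity, in J/(kg·K)): m²/(s²·K)
  ΔT (temperature change): K

Multiplying the contributions: [kg] · [m²/(s²·K)] · [K]
Adding exponents of each base unit: kg: 1, m: 2, s: -2
SI base units of heat: kg·m²/s²

The claimed units kg²·m²/s² (exponents kg: 2, m: 2, s: -2) do not match the derived units kg·m²/s² (exponents kg: 1, m: 2, s: -2), so the claim is incorrect.

Answer: No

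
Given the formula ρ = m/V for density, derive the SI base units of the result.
Units of each symbol in ρ = m/V:
  m (mass): kg
  V (volume): m³  → in the denominator, contributes 1/m³

Multiplying the contributions: [kg] · [1/m³]
Adding exponents of each base unit: kg: 1, m: -3
SI base units of density: kg/m³

Answer: kg/m³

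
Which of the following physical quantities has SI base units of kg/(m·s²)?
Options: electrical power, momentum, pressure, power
Checking the SI base units of each option:
  electrical power (P = IV): kg·m²/s³  ✗
  momentum (p = mv): kg·m/s  ✗
  pressure (P = F/A): kg/(m·s²)  ✓ matches
  power (P = W/t): kg·m²/s³  ✗

Only pressure has units kg/(m·s²).

Answer: pressure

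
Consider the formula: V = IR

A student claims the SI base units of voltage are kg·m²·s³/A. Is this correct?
Units of each symbol in V = IR:
  I (current): A
  R (resistance, in ohms): kg·m²/(s³·A²)

Multiplying the contributions: [A] · [kg·m²/(s³·A²)]
Adding exponents of each base unit: kg: 1, m: 2, s: -3, A: -1
SI base units of voltage: kg·m²/(s³·A)

The claimed units kg·m²·s³/A (exponents kg: 1, m: 2, s: 3, A: -1) do not match the derived units kg·m²/(s³·A) (exponents kg: 1, m: 2, s: -3, A: -1), so the claim is incorrect.

Answer: No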